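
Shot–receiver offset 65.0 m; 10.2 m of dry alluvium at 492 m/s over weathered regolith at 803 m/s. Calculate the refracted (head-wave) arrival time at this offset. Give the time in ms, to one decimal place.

113.7 ms

θ_c = arcsin(V₁/V₂) = arcsin(492/803) = 37.79°, cos θ_c = 0.7903.
Intercept time tᵢ = 2h cos θ_c / V₁ = 2·10.2·0.7903/492 = 0.03277 s.
t = x/V₂ + tᵢ = 65.0/803 + 0.03277 = 0.11372 s.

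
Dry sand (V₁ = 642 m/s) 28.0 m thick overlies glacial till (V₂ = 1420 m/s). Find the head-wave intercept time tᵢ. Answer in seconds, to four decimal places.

0.0778 s

θ_c = arcsin(V₁/V₂) = arcsin(642/1420) = 26.88°; cos θ_c = 0.8920.
tᵢ = 2h·cos θ_c / V₁ = 2·28.0·0.8920 / 642 = 0.07780 s.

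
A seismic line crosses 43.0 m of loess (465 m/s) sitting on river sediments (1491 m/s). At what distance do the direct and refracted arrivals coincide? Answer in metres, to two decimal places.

x_cross = 2h·√((V₂+V₁)/(V₂−V₁)).
(V₂+V₁)/(V₂−V₁) = (1491+465)/(1491−465) = 1.9064; √ = 1.3807.
x_cross = 2·43.0·1.3807 = 118.74 m.

118.74 m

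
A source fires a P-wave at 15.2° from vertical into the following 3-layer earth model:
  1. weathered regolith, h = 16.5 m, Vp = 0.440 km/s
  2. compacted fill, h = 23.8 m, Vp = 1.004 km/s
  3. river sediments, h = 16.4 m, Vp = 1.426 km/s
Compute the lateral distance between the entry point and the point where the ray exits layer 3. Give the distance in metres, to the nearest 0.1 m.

48.7 m

Apply Snell's law at each interface; in layer i the horizontal offset is hᵢ·tan θᵢ.
Layer 1: θ = 15.20°; offset = 16.5·tan 15.20° = 4.483 m.
Layer 2: sin θ = 1.004·sin 15.2°/0.440 = 0.5983, θ = 36.75°; offset = 23.8·tan 36.75° = 17.770 m.
Layer 3: sin θ = 1.426·sin 15.2°/0.440 = 0.8497, θ = 58.18°; offset = 16.4·tan 58.18° = 26.432 m.
Summing the layer offsets gives 48.685 m.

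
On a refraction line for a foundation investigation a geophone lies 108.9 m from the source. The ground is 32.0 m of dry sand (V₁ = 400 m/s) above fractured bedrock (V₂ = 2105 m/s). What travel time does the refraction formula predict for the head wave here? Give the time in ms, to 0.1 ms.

208.8 ms

θ_c = arcsin(V₁/V₂) = arcsin(400/2105) = 10.95°, cos θ_c = 0.9818.
Intercept time tᵢ = 2h cos θ_c / V₁ = 2·32.0·0.9818/400 = 0.15708 s.
t = x/V₂ + tᵢ = 108.9/2105 + 0.15708 = 0.20882 s.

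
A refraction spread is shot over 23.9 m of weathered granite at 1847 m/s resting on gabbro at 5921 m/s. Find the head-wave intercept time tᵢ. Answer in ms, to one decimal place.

24.6 ms

tᵢ = 2h·√(V₂²−V₁²)/(V₁V₂).
√(V₂²−V₁²) = √(5921²−1847²) = 5625.6 m/s.
tᵢ = 2·23.9·5625.6/(1847·5921) = 0.02459 s.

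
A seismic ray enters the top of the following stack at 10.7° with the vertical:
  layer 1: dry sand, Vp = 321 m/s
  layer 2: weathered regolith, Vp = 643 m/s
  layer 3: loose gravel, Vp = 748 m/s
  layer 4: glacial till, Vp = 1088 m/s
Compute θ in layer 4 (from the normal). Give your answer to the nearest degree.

Ray parameter p = sin 10.7° / 321 = 5.7840e-04 s/m.
sin θ_4 = p·V_4 = 5.7840e-04 × 1088 = 0.6293.
θ_4 = 39.00° from the vertical.

39°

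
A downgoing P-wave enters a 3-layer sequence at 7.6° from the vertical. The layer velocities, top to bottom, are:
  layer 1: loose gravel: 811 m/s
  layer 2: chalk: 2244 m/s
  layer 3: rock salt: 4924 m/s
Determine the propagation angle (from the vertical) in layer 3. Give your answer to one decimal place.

53.4°

Ray parameter p = sin 7.6° / 811 = 1.6308e-04 s/m.
sin θ_3 = p·V_3 = 1.6308e-04 × 4924 = 0.8030.
θ_3 = 53.42° from the vertical.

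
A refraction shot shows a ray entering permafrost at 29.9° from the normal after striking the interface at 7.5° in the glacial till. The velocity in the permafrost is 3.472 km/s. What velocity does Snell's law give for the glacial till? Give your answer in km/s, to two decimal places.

Snell's law: sin 7.5°/V₁ = sin 29.9°/V₂.
V₁ = V₂·sin 7.5°/sin 29.9° = 3.472 × 0.2618 = 0.91 km/s.

0.91 km/s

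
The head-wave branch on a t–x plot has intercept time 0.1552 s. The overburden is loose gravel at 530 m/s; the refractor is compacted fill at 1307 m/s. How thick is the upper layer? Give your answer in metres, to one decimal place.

45.0 m

h = tᵢ·V₁·V₂ / (2·√(V₂²−V₁²)).
√(V₂²−V₁²) = √(1307² − 530²) = 1194.7 m/s.
h = 0.1552 s × 530 × 1307 / (2 × 1194.7) = 44.99 m.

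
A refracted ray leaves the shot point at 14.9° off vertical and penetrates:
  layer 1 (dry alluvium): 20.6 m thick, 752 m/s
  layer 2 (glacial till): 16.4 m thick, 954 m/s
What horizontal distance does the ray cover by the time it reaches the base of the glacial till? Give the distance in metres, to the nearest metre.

11 m

Apply Snell's law at each interface; in layer i the horizontal offset is hᵢ·tan θᵢ.
Layer 1: θ = 14.90°; offset = 20.6·tan 14.90° = 5.481 m.
Layer 2: sin θ = 954·sin 14.9°/752 = 0.3262, θ = 19.04°; offset = 16.4·tan 19.04° = 5.659 m.
Summing the layer offsets gives 11.141 m.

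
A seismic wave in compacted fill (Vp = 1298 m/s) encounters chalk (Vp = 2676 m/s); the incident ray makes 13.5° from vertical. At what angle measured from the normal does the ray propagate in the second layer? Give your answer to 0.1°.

28.8°

sin θ₁/V₁ = sin θ₂/V₂ ⇒ sin θ₂ = 2676·sin 13.5°/1298 = 2676·0.2334/1298 = 0.4813.
θ₂ = arcsin 0.4813 = 28.77° from the normal.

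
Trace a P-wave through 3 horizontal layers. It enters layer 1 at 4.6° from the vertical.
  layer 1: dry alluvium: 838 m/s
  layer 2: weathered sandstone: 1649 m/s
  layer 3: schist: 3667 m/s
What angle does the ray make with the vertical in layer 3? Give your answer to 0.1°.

Ray parameter p = sin 4.6° / 838 = 9.5703e-05 s/m.
sin θ_3 = p·V_3 = 9.5703e-05 × 3667 = 0.3509.
θ_3 = 20.54° from the vertical.

20.5°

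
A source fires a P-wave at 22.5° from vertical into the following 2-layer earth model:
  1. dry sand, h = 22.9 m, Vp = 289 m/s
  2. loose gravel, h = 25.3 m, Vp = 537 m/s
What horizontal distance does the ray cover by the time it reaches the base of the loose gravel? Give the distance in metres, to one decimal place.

p = sin θ₁/V₁ = sin 22.5°/289 = 1.3242e-03 s/m is conserved through the stack.
Layer 1: θ = 22.50°; offset = 22.9·tan 22.50° = 9.485 m.
Layer 2: sin θ = p·537 = 0.7111 → θ = 45.32°; offset = 25.3·tan 45.32° = 25.586 m.
Total horizontal offset = 35.072 m.

35.1 m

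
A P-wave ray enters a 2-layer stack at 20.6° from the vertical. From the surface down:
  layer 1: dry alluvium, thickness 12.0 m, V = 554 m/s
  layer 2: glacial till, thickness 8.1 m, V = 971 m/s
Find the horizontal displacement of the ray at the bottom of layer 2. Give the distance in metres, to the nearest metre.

p = sin θ₁/V₁ = sin 20.6°/554 = 6.3509e-04 s/m is conserved through the stack.
Layer 1: θ = 20.60°; offset = 12.0·tan 20.60° = 4.511 m.
Layer 2: sin θ = p·971 = 0.6167 → θ = 38.07°; offset = 8.1·tan 38.07° = 6.345 m.
Summing the layer offsets gives 10.856 m.

11 m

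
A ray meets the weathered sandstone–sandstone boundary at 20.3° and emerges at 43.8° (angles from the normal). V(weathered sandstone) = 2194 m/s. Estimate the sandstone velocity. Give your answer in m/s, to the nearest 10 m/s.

4380 m/s

sin 20.3° = 0.3469; sin 43.8° = 0.6921.
V₂ = V₁·(sin θ₂/sin θ₁) = 2194·(0.6921/0.3469) = 4377.07 m/s.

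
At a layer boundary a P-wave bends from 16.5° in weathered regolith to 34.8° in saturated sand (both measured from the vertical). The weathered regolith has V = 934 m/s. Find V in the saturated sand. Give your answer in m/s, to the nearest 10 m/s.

1880 m/s

sin 16.5° = 0.2840; sin 34.8° = 0.5707.
V₂ = V₁·(sin θ₂/sin θ₁) = 934·(0.5707/0.2840) = 1876.82 m/s.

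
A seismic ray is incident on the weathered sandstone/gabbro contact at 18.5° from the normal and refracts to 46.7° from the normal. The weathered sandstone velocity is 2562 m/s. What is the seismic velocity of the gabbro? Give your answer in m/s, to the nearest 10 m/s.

Snell's law: sin 18.5°/V₁ = sin 46.7°/V₂.
V₂ = V₁·sin 46.7°/sin 18.5° = 2562 × 2.2936 = 5876.23 m/s.

5880 m/s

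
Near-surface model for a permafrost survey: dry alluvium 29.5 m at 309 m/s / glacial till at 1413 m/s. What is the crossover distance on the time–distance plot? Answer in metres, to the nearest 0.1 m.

73.7 m

θ_c = arcsin(309/1413) = 12.63°, so cos θ_c = 0.9758 and tᵢ = 2h cos θ_c/V₁ = 0.1863 s.
At crossover x/V₁ = x/V₂ + tᵢ ⇒ x = tᵢ/(1/V₁ − 1/V₂) = 0.18632/(3.2362e-03 − 7.0771e-04) = 73.69 m.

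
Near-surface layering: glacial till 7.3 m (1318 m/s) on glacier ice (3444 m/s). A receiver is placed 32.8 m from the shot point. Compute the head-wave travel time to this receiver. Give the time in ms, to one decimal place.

θ_c = arcsin(V₁/V₂) = arcsin(1318/3444) = 22.50°, cos θ_c = 0.9239.
Intercept time tᵢ = 2h cos θ_c / V₁ = 2·7.3·0.9239/1318 = 0.01023 s.
t = x/V₂ + tᵢ = 32.8/3444 + 0.01023 = 0.01976 s.

19.8 ms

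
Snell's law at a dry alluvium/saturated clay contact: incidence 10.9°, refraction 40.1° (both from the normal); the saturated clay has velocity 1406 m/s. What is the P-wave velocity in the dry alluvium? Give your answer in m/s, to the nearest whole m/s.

sin 10.9° = 0.1891; sin 40.1° = 0.6441.
V₁ = V₂·(sin θ₁/sin θ₂) = 1406·(0.1891/0.6441) = 412.76 m/s.

413 m/s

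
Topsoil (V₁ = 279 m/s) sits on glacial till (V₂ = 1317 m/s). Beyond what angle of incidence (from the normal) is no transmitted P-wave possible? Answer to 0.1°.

12.2°

At critical incidence the refracted ray runs along the interface (θ₂ = 90°), so sin θ_c = V₁/V₂.
θ_c = arcsin(279/1317) = arcsin 0.2118 = 12.23°.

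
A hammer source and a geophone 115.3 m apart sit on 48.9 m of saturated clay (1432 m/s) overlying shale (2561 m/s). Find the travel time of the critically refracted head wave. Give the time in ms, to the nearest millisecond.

t = x/V₂ + 2h·√(V₂²−V₁²)/(V₁V₂).
√(V₂²−V₁²) = √(2561²−1432²) = 2123.2 m/s; delay term = 2·48.9·2123.2/(1432·2561) = 0.05662 s.
t = 115.3/2561 + 0.05662 = 0.10164 s.

102 ms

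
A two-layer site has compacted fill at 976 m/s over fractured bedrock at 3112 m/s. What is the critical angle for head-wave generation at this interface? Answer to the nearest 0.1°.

Critical incidence: sin θ_c = V₁/V₂ = 976/3112 = 0.3136.
θ_c = arcsin 0.3136 = 18.28°.

18.3°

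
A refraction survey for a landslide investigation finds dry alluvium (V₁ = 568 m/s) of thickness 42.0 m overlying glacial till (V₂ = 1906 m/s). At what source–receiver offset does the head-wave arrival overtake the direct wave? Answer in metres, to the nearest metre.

114 m

x_cross = 2h·√((V₂+V₁)/(V₂−V₁)).
(V₂+V₁)/(V₂−V₁) = (1906+568)/(1906−568) = 1.8490; √ = 1.3598.
x_cross = 2·42.0·1.3598 = 114.22 m.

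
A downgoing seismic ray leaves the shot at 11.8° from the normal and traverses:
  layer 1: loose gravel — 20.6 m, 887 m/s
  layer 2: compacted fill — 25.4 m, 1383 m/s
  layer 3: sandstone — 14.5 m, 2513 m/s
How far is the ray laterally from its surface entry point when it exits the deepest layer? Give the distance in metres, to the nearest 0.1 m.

23.2 m

p = sin θ₁/V₁ = sin 11.8°/887 = 2.3055e-04 s/m is conserved through the stack.
Layer 1: θ = 11.80°; offset = 20.6·tan 11.80° = 4.304 m.
Layer 2: sin θ = p·1383 = 0.3188 → θ = 18.59°; offset = 25.4·tan 18.59° = 8.545 m.
Layer 3: sin θ = p·2513 = 0.5794 → θ = 35.41°; offset = 14.5·tan 35.41° = 10.307 m.
Total horizontal offset = 23.155 m.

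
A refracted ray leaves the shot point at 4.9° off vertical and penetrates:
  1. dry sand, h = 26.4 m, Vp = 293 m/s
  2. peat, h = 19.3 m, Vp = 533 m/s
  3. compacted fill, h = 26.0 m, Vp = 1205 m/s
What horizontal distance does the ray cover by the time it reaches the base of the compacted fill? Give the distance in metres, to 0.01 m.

15.05 m

Apply Snell's law at each interface; in layer i the horizontal offset is hᵢ·tan θᵢ.
Layer 1: θ = 4.90°; offset = 26.4·tan 4.90° = 2.2633 m.
Layer 2: sin θ = 533·sin 4.9°/293 = 0.1554, θ = 8.94°; offset = 19.3·tan 8.94° = 3.0358 m.
Layer 3: sin θ = 1205·sin 4.9°/293 = 0.3513, θ = 20.57°; offset = 26.0·tan 20.57° = 9.7552 m.
Σ offsets = 15.0543 m.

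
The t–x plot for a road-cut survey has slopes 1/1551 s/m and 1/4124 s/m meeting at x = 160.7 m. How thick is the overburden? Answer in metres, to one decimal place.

x_cross = 2h·√((V₂+V₁)/(V₂−V₁)) → h = x_cross / (2·√((V₂+V₁)/(V₂−V₁))).
√((V₂+V₁)/(V₂−V₁)) = √((4124+1551)/(4124−1551)) = 1.4851.
h = 160.7 / (2·1.4851) = 54.10 m.

54.1 m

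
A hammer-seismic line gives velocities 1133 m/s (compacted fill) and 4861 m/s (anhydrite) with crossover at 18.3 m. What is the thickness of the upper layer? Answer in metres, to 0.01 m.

7.22 m

x_cross = 2h·√((V₂+V₁)/(V₂−V₁)) → h = x_cross / (2·√((V₂+V₁)/(V₂−V₁))).
√((V₂+V₁)/(V₂−V₁)) = √((4861+1133)/(4861−1133)) = 1.2680.
h = 18.3 / (2·1.2680) = 7.22 m.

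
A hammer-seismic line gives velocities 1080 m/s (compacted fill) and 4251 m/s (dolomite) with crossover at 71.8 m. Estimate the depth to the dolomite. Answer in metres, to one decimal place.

27.7 m

h = (x_cross/2)·√((V₂−V₁)/(V₂+V₁)).
(V₂−V₁)/(V₂+V₁) = (4251−1080)/(4251+1080) = 0.5948; √ = 0.7712.
h = (71.8/2)·0.7712 = 27.69 m.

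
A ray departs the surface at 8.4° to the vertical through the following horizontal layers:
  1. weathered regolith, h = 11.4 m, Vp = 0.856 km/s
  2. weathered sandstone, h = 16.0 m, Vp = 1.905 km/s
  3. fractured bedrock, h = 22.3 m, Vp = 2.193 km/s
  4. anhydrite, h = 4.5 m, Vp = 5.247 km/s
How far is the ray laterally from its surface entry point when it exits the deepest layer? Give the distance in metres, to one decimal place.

25.2 m

Ray parameter p = sin 8.4° / 0.856 km/s = 1.7066e-01 s/km.
Layer 1: θ = 8.40°; offset = 11.4·tan 8.40° = 1.683 m.
Layer 2: sin θ = p·1.905 = 0.3251 → θ = 18.97°; offset = 16.0·tan 18.97° = 5.500 m.
Layer 3: sin θ = p·2.193 = 0.3743 → θ = 21.98°; offset = 22.3·tan 21.98° = 9.000 m.
Layer 4: sin θ = p·5.247 = 0.8954 → θ = 63.57°; offset = 4.5·tan 63.57° = 9.051 m.
Total horizontal offset = 25.235 m.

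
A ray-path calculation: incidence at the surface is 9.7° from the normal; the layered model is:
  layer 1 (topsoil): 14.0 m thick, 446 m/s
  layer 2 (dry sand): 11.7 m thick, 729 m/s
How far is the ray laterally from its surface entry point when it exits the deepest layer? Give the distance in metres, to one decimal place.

5.7 m

p = sin θ₁/V₁ = sin 9.7°/446 = 3.7778e-04 s/m is conserved through the stack.
Layer 1: θ = 9.70°; offset = 14.0·tan 9.70° = 2.393 m.
Layer 2: sin θ = p·729 = 0.2754 → θ = 15.99°; offset = 11.7·tan 15.99° = 3.352 m.
Summing the layer offsets gives 5.745 m.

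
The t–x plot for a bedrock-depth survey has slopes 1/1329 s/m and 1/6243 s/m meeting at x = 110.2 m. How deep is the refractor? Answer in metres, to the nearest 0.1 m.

44.4 m

x_cross = 2h·√((V₂+V₁)/(V₂−V₁)) → h = x_cross / (2·√((V₂+V₁)/(V₂−V₁))).
√((V₂+V₁)/(V₂−V₁)) = √((6243+1329)/(6243−1329)) = 1.2413.
h = 110.2 / (2·1.2413) = 44.39 m.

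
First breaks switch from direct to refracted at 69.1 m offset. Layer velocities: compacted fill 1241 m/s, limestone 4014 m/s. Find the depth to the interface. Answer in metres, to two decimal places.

25.10 m

h = (x_cross/2)·√((V₂−V₁)/(V₂+V₁)).
(V₂−V₁)/(V₂+V₁) = (4014−1241)/(4014+1241) = 0.5277; √ = 0.7264.
h = (69.1/2)·0.7264 = 25.10 m.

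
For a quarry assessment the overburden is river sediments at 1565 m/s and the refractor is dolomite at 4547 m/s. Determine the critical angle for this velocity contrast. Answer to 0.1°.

20.1°

Critical incidence: sin θ_c = V₁/V₂ = 1565/4547 = 0.3442.
θ_c = arcsin 0.3442 = 20.13°.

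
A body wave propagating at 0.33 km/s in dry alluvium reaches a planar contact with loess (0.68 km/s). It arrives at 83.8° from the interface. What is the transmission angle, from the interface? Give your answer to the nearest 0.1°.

77.1°

Angle from the normal: 90° − 83.8° = 6.2°.
sin θ₁/V₁ = sin θ₂/V₂ ⇒ sin θ₂ = 0.68·sin 6.2°/0.33 = 0.68·0.1080/0.33 = 0.2225.
θ₂ = arcsin 0.2225 = 12.86° from the normal.
From the interface: 90° − 12.86° = 77.14°.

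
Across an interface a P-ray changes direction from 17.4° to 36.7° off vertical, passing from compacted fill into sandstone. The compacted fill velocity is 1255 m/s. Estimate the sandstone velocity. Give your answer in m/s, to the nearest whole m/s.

sin 17.4° = 0.2990; sin 36.7° = 0.5976.
V₂ = V₁·(sin θ₂/sin θ₁) = 1255·(0.5976/0.2990) = 2508.08 m/s.

2508 m/s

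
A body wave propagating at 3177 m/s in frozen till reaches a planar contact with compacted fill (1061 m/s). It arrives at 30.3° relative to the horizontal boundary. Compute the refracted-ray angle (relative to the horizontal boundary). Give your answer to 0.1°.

Convert to the normal: θ₁ = 90° − 30.3° = 59.7°.
Snell's law: sin θ₂ = (V₂/V₁)·sin θ₁ = (1061/3177)·sin 59.7° = 0.2883.
θ₂ = arcsin 0.2883 = 16.76° from the normal.
From the interface: 90° − 16.76° = 73.24°.

73.2°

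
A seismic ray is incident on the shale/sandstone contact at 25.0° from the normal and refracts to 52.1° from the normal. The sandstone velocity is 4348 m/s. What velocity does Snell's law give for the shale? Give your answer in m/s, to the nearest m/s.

sin 25.0° = 0.4226; sin 52.1° = 0.7891.
V₁ = V₂·(sin θ₁/sin θ₂) = 4348·(0.4226/0.7891) = 2328.71 m/s.

2329 m/s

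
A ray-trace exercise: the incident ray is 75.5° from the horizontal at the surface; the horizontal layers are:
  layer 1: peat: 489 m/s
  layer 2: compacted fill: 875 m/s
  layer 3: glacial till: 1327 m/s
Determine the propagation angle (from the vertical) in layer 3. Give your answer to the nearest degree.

From the normal: θ₁ = 90° − 75.5° = 14.5°.
Snell's law across each interface conserves sin θ / V, so sin θ_3 = V_3·sin θ₁/V₁.
sin θ_3 = 1327 × sin 14.5° / 489 = 0.6795.
θ_3 = arcsin 0.6795 = 42.80°.

43°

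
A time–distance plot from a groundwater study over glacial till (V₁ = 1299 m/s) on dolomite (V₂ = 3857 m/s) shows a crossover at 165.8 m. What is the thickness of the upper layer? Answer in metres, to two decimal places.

h = (x_cross/2)·√((V₂−V₁)/(V₂+V₁)).
(V₂−V₁)/(V₂+V₁) = (3857−1299)/(3857+1299) = 0.4961; √ = 0.7044.
h = (165.8/2)·0.7044 = 58.39 m.

58.39 m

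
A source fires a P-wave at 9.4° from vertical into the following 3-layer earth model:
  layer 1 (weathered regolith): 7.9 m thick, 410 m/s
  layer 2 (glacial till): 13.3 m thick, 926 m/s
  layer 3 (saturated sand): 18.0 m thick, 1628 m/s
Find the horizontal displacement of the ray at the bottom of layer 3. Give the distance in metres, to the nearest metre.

p = sin θ₁/V₁ = sin 9.4°/410 = 3.9836e-04 s/m is conserved through the stack.
Layer 1: θ = 9.40°; offset = 7.9·tan 9.40° = 1.308 m.
Layer 2: sin θ = p·926 = 0.3689 → θ = 21.65°; offset = 13.3·tan 21.65° = 5.278 m.
Layer 3: sin θ = p·1628 = 0.6485 → θ = 40.43°; offset = 18.0·tan 40.43° = 15.336 m.
Total horizontal offset = 21.922 m.

22 m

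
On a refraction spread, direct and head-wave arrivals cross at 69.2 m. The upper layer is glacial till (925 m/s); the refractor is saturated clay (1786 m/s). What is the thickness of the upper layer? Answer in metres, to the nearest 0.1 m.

h = (x_cross/2)·√((V₂−V₁)/(V₂+V₁)).
(V₂−V₁)/(V₂+V₁) = (1786−925)/(1786+925) = 0.3176; √ = 0.5636.
h = (69.2/2)·0.5636 = 19.50 m.

19.5 m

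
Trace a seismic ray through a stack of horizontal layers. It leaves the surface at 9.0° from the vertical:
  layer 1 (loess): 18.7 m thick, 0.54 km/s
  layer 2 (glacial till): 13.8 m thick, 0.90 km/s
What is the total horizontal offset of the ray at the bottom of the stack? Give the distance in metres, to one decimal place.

Apply Snell's law at each interface; in layer i the horizontal offset is hᵢ·tan θᵢ.
Layer 1: θ = 9.00°; offset = 18.7·tan 9.00° = 2.962 m.
Layer 2: sin θ = 0.90·sin 9.0°/0.54 = 0.2607, θ = 15.11°; offset = 13.8·tan 15.11° = 3.727 m.
Σ offsets = 6.689 m.

6.7 m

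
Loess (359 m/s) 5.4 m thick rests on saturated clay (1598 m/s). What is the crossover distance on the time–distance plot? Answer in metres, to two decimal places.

13.57 m

θ_c = arcsin(359/1598) = 12.98°, so cos θ_c = 0.9744 and tᵢ = 2h cos θ_c/V₁ = 0.0293 s.
At crossover x/V₁ = x/V₂ + tᵢ ⇒ x = tᵢ/(1/V₁ − 1/V₂) = 0.02931/(2.7855e-03 − 6.2578e-04) = 13.57 m.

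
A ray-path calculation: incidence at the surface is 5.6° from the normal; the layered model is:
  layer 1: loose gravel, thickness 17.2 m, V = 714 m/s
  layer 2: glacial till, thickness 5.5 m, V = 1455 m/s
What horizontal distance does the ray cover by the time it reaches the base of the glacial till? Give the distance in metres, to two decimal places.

Ray parameter p = sin 5.6° / 714 m/s = 1.3667e-04 s/m.
Layer 1: θ = 5.60°; offset = 17.2·tan 5.60° = 1.6865 m.
Layer 2: sin θ = p·1455 = 0.1989 → θ = 11.47°; offset = 5.5·tan 11.47° = 1.1160 m.
Total horizontal offset = 2.8025 m.

2.80 m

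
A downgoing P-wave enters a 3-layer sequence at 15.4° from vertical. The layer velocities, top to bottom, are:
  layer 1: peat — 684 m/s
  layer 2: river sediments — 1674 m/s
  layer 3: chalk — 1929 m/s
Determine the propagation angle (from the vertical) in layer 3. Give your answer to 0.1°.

48.5°

Ray parameter p = sin 15.4° / 684 = 3.8824e-04 s/m.
sin θ_3 = p·V_3 = 3.8824e-04 × 1929 = 0.7489.
θ_3 = 48.50° from the vertical.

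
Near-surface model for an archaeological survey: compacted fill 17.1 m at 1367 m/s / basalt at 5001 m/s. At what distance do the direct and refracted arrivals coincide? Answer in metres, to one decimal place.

45.3 m

x_cross = 2h·√((V₂+V₁)/(V₂−V₁)).
(V₂+V₁)/(V₂−V₁) = (5001+1367)/(5001−1367) = 1.7523; √ = 1.3238.
x_cross = 2·17.1·1.3238 = 45.27 m.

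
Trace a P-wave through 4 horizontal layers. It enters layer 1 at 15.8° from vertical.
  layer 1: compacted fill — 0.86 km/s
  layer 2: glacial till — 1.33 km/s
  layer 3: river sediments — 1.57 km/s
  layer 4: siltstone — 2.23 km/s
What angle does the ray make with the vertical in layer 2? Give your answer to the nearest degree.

Ray parameter p = sin 15.8° / 0.86 = 3.1660e-01 s/km.
sin θ_2 = p·V_2 = 3.1660e-01 × 1.33 = 0.4211.
θ_2 = 24.90° from the vertical.

25°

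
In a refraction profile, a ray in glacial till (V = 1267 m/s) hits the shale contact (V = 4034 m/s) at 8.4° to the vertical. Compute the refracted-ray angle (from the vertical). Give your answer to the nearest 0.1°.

27.7°

sin θ₁/V₁ = sin θ₂/V₂ ⇒ sin θ₂ = 4034·sin 8.4°/1267 = 4034·0.1461/1267 = 0.4651.
θ₂ = sin⁻¹(0.4651) = 27.72° (from vertical).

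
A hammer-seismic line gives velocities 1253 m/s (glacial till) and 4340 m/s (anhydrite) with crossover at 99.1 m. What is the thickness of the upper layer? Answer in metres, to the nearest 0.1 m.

36.8 m

h = (x_cross/2)·√((V₂−V₁)/(V₂+V₁)).
(V₂−V₁)/(V₂+V₁) = (4340−1253)/(4340+1253) = 0.5519; √ = 0.7429.
h = (99.1/2)·0.7429 = 36.81 m.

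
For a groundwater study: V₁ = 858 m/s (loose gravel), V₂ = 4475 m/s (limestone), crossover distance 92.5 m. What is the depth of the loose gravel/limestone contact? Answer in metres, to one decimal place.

38.1 m

x_cross = 2h·√((V₂+V₁)/(V₂−V₁)) → h = x_cross / (2·√((V₂+V₁)/(V₂−V₁))).
√((V₂+V₁)/(V₂−V₁)) = √((4475+858)/(4475−858)) = 1.2143.
h = 92.5 / (2·1.2143) = 38.09 m.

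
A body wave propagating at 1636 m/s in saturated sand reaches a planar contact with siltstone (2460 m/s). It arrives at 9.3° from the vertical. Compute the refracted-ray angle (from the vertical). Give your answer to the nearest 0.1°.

Snell's law: sin θ₂ = (V₂/V₁)·sin θ₁ = (2460/1636)·sin 9.3° = 0.2430.
θ₂ = sin⁻¹(0.2430) = 14.06° (from vertical).

14.1°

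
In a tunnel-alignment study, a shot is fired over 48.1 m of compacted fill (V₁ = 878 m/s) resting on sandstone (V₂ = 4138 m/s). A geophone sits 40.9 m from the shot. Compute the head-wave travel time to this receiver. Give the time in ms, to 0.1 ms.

θ_c = arcsin(V₁/V₂) = arcsin(878/4138) = 12.25°, cos θ_c = 0.9772.
Intercept time tᵢ = 2h cos θ_c / V₁ = 2·48.1·0.9772/878 = 0.10707 s.
t = x/V₂ + tᵢ = 40.9/4138 + 0.10707 = 0.11696 s.

117.0 ms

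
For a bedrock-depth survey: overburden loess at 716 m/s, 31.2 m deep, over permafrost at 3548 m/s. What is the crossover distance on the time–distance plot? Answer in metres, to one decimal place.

θ_c = arcsin(716/3548) = 11.64°, so cos θ_c = 0.9794 and tᵢ = 2h cos θ_c/V₁ = 0.0854 s.
At crossover x/V₁ = x/V₂ + tᵢ ⇒ x = tᵢ/(1/V₁ − 1/V₂) = 0.08536/(1.3966e-03 − 2.8185e-04) = 76.57 m.

76.6 m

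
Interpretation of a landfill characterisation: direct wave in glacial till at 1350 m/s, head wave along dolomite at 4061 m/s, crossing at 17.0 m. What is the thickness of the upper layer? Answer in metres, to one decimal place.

x_cross = 2h·√((V₂+V₁)/(V₂−V₁)) → h = x_cross / (2·√((V₂+V₁)/(V₂−V₁))).
√((V₂+V₁)/(V₂−V₁)) = √((4061+1350)/(4061−1350)) = 1.4128.
h = 17.0 / (2·1.4128) = 6.02 m.

6.0 m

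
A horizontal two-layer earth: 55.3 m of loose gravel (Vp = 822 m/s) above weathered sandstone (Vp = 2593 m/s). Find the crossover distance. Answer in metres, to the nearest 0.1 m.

x_cross = 2h·√((V₂+V₁)/(V₂−V₁)).
(V₂+V₁)/(V₂−V₁) = (2593+822)/(2593−822) = 1.9283; √ = 1.3886.
x_cross = 2·55.3·1.3886 = 153.58 m.

153.6 m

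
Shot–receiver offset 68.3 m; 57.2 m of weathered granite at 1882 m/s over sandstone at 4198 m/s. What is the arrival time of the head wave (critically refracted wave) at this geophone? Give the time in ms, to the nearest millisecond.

71 ms

θ_c = arcsin(V₁/V₂) = arcsin(1882/4198) = 26.64°, cos θ_c = 0.8939.
Intercept time tᵢ = 2h cos θ_c / V₁ = 2·57.2·0.8939/1882 = 0.05434 s.
t = x/V₂ + tᵢ = 68.3/4198 + 0.05434 = 0.07061 s.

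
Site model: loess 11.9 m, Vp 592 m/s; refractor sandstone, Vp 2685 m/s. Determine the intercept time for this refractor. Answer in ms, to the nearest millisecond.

θ_c = arcsin(V₁/V₂) = arcsin(592/2685) = 12.74°; cos θ_c = 0.9754.
tᵢ = 2h·cos θ_c / V₁ = 2·11.9·0.9754 / 592 = 0.03921 s.

39 ms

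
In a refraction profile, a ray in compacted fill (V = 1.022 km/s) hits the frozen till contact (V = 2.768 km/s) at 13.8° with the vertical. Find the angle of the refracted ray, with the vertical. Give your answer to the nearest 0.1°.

sin θ₁/V₁ = sin θ₂/V₂ ⇒ sin θ₂ = 2.768·sin 13.8°/1.022 = 2.768·0.2385/1.022 = 0.6460.
θ₂ = sin⁻¹(0.6460) = 40.24° (from vertical).

40.2°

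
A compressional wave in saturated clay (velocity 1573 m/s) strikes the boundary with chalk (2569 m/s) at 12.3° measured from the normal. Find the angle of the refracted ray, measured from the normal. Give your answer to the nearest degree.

20°

sin θ₁/V₁ = sin θ₂/V₂ ⇒ sin θ₂ = 2569·sin 12.3°/1573 = 2569·0.2130/1573 = 0.3479.
θ₂ = sin⁻¹(0.3479) = 20.36° (from vertical).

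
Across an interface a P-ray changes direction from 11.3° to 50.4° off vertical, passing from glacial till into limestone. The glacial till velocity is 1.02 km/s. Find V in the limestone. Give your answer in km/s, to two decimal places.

4.01 km/s

Snell's law: sin 11.3°/V₁ = sin 50.4°/V₂.
V₂ = V₁·sin 50.4°/sin 11.3° = 1.02 × 3.9323 = 4.01 km/s.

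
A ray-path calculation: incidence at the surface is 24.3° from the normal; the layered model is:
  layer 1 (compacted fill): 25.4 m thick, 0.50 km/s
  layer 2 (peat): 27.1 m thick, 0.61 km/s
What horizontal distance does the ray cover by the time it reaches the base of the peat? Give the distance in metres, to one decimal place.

27.2 m

Ray parameter p = sin 24.3° / 0.50 km/s = 8.2303e-01 s/km.
Layer 1: θ = 24.30°; offset = 25.4·tan 24.30° = 11.469 m.
Layer 2: sin θ = p·0.61 = 0.5020 → θ = 30.14°; offset = 27.1·tan 30.14° = 15.732 m.
Total horizontal offset = 27.200 m.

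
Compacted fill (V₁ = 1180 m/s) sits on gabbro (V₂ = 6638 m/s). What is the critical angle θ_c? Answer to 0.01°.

10.24°

At critical incidence the refracted ray runs along the interface (θ₂ = 90°), so sin θ_c = V₁/V₂.
θ_c = arcsin(1180/6638) = arcsin 0.1778 = 10.24°.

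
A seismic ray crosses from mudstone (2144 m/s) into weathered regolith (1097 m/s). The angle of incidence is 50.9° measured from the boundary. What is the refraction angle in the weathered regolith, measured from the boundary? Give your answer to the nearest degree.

Angle from the normal: 90° − 50.9° = 39.1°.
sin θ₁/V₁ = sin θ₂/V₂ ⇒ sin θ₂ = 1097·sin 39.1°/2144 = 1097·0.6307/2144 = 0.3227.
θ₂ = arcsin 0.3227 = 18.83° from the normal.
From the interface: 90° − 18.83° = 71.17°.

71°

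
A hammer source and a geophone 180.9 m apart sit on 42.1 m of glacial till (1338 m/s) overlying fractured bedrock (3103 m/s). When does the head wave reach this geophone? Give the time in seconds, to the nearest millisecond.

0.115 s

t = x/V₂ + 2h·√(V₂²−V₁²)/(V₁V₂).
√(V₂²−V₁²) = √(3103²−1338²) = 2799.7 m/s; delay term = 2·42.1·2799.7/(1338·3103) = 0.05678 s.
t = 180.9/3103 + 0.05678 = 0.11508 s.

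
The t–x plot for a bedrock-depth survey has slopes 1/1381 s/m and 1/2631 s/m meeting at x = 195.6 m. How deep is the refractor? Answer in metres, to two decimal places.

54.59 m

x_cross = 2h·√((V₂+V₁)/(V₂−V₁)) → h = x_cross / (2·√((V₂+V₁)/(V₂−V₁))).
√((V₂+V₁)/(V₂−V₁)) = √((2631+1381)/(2631−1381)) = 1.7915.
h = 195.6 / (2·1.7915) = 54.59 m.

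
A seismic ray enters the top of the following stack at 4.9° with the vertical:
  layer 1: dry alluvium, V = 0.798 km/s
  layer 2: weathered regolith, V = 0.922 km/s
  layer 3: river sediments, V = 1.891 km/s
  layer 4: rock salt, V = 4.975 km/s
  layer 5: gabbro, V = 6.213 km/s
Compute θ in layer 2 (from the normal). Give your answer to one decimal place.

Snell's law across each interface conserves sin θ / V, so sin θ_2 = V_2·sin θ₁/V₁.
sin θ_2 = 0.922 × sin 4.9° / 0.798 = 0.0987.
θ_2 = arcsin 0.0987 = 5.66°.

5.7°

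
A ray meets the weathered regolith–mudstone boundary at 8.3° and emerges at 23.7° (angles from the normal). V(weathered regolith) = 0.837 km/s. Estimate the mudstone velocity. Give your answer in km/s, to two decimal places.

2.33 km/s

sin 8.3° = 0.1444; sin 23.7° = 0.4019.
V₂ = V₁·(sin θ₂/sin θ₁) = 0.837·(0.4019/0.1444) = 2.33 km/s.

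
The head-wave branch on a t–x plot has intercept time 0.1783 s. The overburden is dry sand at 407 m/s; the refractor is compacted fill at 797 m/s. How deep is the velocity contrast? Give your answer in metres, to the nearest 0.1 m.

h = tᵢ·V₁·V₂ / (2·√(V₂²−V₁²)).
√(V₂²−V₁²) = √(797² − 407²) = 685.2 m/s.
h = 0.1783 s × 407 × 797 / (2 × 685.2) = 42.20 m.

42.2 m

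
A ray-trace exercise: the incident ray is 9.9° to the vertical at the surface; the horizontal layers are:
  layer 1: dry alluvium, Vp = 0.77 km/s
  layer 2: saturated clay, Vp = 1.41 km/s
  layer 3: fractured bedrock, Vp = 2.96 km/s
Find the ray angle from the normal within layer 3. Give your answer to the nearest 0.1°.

41.4°

Ray parameter p = sin 9.9° / 0.77 = 2.2328e-01 s/km.
sin θ_3 = p·V_3 = 2.2328e-01 × 2.96 = 0.6609.
θ_3 = 41.37° from the vertical.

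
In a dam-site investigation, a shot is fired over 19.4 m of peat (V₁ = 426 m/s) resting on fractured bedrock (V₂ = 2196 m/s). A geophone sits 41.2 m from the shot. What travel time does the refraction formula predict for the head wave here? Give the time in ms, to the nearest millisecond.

θ_c = arcsin(V₁/V₂) = arcsin(426/2196) = 11.19°, cos θ_c = 0.9810.
Intercept time tᵢ = 2h cos θ_c / V₁ = 2·19.4·0.9810/426 = 0.08935 s.
t = x/V₂ + tᵢ = 41.2/2196 + 0.08935 = 0.10811 s.

108 ms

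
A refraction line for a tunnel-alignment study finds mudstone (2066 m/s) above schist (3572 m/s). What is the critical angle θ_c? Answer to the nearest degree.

At critical incidence the refracted ray runs along the interface (θ₂ = 90°), so sin θ_c = V₁/V₂.
θ_c = arcsin(2066/3572) = arcsin 0.5784 = 35.34°.

35°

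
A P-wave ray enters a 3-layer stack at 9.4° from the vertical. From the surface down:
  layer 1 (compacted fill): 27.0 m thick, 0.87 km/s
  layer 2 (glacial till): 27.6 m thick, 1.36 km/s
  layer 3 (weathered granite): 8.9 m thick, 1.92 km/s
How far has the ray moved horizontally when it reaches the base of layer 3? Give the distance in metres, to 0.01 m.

Apply Snell's law at each interface; in layer i the horizontal offset is hᵢ·tan θᵢ.
Layer 1: θ = 9.40°; offset = 27.0·tan 9.40° = 4.4698 m.
Layer 2: sin θ = 1.36·sin 9.4°/0.87 = 0.2553, θ = 14.79°; offset = 27.6·tan 14.79° = 7.2882 m.
Layer 3: sin θ = 1.92·sin 9.4°/0.87 = 0.3604, θ = 21.13°; offset = 8.9·tan 21.13° = 3.4391 m.
Total horizontal offset = 15.1972 m.

15.20 m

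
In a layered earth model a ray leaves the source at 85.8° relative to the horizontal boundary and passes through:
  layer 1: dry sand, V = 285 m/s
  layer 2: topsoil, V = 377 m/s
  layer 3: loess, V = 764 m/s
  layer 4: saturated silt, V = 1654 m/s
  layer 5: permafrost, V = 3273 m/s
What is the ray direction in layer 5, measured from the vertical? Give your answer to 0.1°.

From the normal: θ₁ = 90° − 85.8° = 4.2°.
Snell's law across each interface conserves sin θ / V, so sin θ_5 = V_5·sin θ₁/V₁.
sin θ_5 = 3273 × sin 4.2° / 285 = 0.8411.
θ_5 = 57.25° from the vertical.

57.3°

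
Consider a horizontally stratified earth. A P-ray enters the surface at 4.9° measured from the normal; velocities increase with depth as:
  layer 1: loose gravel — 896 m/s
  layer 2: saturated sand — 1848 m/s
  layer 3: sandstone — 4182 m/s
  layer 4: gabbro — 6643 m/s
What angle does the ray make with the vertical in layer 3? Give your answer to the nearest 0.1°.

23.5°

Snell's law across each interface conserves sin θ / V, so sin θ_3 = V_3·sin θ₁/V₁.
sin θ_3 = 4182 × sin 4.9° / 896 = 0.3987.
θ_3 = 23.50° from the vertical.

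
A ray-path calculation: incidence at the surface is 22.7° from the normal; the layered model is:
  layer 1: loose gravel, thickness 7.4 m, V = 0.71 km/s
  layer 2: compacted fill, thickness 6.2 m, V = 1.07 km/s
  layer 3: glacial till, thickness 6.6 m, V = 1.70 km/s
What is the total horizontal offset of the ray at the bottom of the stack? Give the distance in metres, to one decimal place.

23.5 m

Apply Snell's law at each interface; in layer i the horizontal offset is hᵢ·tan θᵢ.
Layer 1: θ = 22.70°; offset = 7.4·tan 22.70° = 3.095 m.
Layer 2: sin θ = 1.07·sin 22.7°/0.71 = 0.5816, θ = 35.56°; offset = 6.2·tan 35.56° = 4.432 m.
Layer 3: sin θ = 1.70·sin 22.7°/0.71 = 0.9240, θ = 67.52°; offset = 6.6·tan 67.52° = 15.948 m.
Total horizontal offset = 23.476 m.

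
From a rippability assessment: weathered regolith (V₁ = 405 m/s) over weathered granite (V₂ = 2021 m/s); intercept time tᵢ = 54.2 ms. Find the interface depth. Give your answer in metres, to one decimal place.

11.2 m

θ_c = arcsin(405/2021) = 11.56°; cos θ_c = 0.9797.
tᵢ = 2h cos θ_c/V₁ ⇒ h = tᵢ·V₁/(2 cos θ_c) = 0.0542·405/(2·0.9797) = 11.20 m.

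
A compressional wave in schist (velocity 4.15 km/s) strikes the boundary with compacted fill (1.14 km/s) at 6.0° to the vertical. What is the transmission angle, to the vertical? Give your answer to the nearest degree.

sin θ₁/V₁ = sin θ₂/V₂ ⇒ sin θ₂ = 1.14·sin 6.0°/4.15 = 1.14·0.1045/4.15 = 0.0287.
θ₂ = arcsin 0.0287 = 1.65° from the normal.

2°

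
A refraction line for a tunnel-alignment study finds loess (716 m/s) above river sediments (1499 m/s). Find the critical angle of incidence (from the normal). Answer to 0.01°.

At critical incidence the refracted ray runs along the interface (θ₂ = 90°), so sin θ_c = V₁/V₂.
θ_c = arcsin(716/1499) = arcsin 0.4777 = 28.53°.

28.53°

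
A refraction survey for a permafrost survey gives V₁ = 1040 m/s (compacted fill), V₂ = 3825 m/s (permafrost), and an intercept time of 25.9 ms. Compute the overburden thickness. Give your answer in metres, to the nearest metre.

14 m

θ_c = arcsin(1040/3825) = 15.78°; cos θ_c = 0.9623.
tᵢ = 2h cos θ_c/V₁ ⇒ h = tᵢ·V₁/(2 cos θ_c) = 0.0259·1040/(2·0.9623) = 14.00 m.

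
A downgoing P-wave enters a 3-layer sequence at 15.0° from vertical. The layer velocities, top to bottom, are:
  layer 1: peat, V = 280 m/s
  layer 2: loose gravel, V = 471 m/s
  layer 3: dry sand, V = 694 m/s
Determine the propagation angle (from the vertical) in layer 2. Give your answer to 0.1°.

25.8°

Ray parameter p = sin 15.0° / 280 = 9.2435e-04 s/m.
sin θ_2 = p·V_2 = 9.2435e-04 × 471 = 0.4354.
θ_2 = 25.81° from the vertical.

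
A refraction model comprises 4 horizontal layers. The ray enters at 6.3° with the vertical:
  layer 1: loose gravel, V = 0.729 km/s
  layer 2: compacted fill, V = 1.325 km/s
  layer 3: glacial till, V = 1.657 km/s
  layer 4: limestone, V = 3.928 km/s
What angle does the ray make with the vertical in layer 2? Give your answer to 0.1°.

Snell's law across each interface conserves sin θ / V, so sin θ_2 = V_2·sin θ₁/V₁.
sin θ_2 = 1.325 × sin 6.3° / 0.729 = 0.1994.
θ_2 = 11.50° from the vertical.

11.5°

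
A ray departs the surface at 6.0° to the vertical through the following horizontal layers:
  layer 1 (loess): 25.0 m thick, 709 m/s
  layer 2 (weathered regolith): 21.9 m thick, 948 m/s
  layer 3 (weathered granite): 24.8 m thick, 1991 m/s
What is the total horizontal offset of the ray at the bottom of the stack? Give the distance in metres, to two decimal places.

13.33 m

Ray parameter p = sin 6.0° / 709 m/s = 1.4743e-04 s/m.
Layer 1: θ = 6.00°; offset = 25.0·tan 6.00° = 2.6276 m.
Layer 2: sin θ = p·948 = 0.1398 → θ = 8.03°; offset = 21.9·tan 8.03° = 3.0912 m.
Layer 3: sin θ = p·1991 = 0.2935 → θ = 17.07°; offset = 24.8·tan 17.07° = 7.6151 m.
Summing the layer offsets gives 13.3339 m.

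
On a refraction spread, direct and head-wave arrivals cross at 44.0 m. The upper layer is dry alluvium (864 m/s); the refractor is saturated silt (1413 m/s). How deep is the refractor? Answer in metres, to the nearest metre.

11 m

x_cross = 2h·√((V₂+V₁)/(V₂−V₁)) → h = x_cross / (2·√((V₂+V₁)/(V₂−V₁))).
√((V₂+V₁)/(V₂−V₁)) = √((1413+864)/(1413−864)) = 2.0366.
h = 44.0 / (2·2.0366) = 10.80 m.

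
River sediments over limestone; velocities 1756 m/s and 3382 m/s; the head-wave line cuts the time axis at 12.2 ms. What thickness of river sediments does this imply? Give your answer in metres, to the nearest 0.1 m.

12.5 m

h = tᵢ·V₁·V₂ / (2·√(V₂²−V₁²)).
√(V₂²−V₁²) = √(3382² − 1756²) = 2890.4 m/s.
h = 0.0122 s × 1756 × 3382 / (2 × 2890.4) = 12.53 m.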